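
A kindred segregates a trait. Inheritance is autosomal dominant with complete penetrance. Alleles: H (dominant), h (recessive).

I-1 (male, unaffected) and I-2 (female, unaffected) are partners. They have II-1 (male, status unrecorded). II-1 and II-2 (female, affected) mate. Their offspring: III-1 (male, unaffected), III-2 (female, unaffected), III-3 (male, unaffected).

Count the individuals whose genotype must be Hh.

1

Obligate heterozygotes: II-2 is affected so carries H and passed h to III-1 (hh), so II-2 is Hh.
Every other individual is either homozygous by phenotype or has at least one consistent homozygous assignment, so the count is 1.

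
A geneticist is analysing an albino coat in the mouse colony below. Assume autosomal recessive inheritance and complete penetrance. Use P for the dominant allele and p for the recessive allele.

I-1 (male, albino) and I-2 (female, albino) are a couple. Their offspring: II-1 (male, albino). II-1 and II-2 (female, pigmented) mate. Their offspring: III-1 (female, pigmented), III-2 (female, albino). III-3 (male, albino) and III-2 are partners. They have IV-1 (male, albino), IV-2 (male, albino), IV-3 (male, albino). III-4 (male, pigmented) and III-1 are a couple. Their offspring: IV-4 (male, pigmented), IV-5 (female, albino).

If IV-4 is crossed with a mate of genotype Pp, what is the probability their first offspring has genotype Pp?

III-4 is pigmented so carries P and passed p to IV-5 (pp), so III-4 is Pp.
III-1 is pigmented so carries P and received p from II-1 (pp), so III-1 is Pp.
IV-4 is a pigmented offspring of III-4 (Pp) × III-1 (Pp), whose cross gives 1/4 PP : 1/2 Pp : 1/4 pp; conditioning on being pigmented, IV-4 is PP with probability 1/3, Pp with probability 2/3.
Summing over parental genotype combinations, P(offspring has genotype Pp) = 1/3·1/2 + 2/3·1/2 = 1/2.

1/2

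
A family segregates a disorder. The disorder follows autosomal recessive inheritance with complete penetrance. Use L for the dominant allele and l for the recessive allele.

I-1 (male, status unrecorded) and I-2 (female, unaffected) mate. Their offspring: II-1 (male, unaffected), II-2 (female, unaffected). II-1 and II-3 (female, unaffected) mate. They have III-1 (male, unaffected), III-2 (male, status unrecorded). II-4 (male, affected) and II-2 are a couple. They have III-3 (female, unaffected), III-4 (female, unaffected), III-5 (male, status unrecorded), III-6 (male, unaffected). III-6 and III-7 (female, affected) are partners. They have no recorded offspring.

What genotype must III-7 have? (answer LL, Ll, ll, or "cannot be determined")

ll

III-7 is affected, so III-7 is ll.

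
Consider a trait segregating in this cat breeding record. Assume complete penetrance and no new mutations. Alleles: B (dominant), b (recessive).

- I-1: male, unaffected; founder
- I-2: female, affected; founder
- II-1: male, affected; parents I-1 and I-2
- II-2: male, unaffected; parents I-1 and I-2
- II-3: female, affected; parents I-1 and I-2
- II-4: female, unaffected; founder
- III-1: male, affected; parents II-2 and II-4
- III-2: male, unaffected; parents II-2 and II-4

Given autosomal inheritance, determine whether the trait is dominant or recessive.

II-2 and II-4 are both unaffected yet have an affected child III-1. Under dominance, an affected child requires at least one affected parent, so the trait cannot be dominant.

recessive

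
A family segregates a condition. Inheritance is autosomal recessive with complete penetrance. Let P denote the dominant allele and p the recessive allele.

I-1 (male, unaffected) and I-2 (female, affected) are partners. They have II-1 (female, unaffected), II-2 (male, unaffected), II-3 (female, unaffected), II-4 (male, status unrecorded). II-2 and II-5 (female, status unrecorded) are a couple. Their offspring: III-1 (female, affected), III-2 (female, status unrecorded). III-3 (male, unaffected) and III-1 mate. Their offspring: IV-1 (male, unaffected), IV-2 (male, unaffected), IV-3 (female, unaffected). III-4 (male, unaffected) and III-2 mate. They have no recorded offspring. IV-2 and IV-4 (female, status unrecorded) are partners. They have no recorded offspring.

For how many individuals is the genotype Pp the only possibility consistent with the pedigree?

Obligate heterozygotes: II-1 is unaffected so carries P and received p from I-2 (pp), so II-1 is Pp; II-2 is unaffected so carries P and received p from I-2 (pp), so II-2 is Pp; II-3 is unaffected so carries P and received p from I-2 (pp), so II-3 is Pp; IV-1 is unaffected so carries P and received p from III-1 (pp), so IV-1 is Pp; IV-2 is unaffected so carries P and received p from III-1 (pp), so IV-2 is Pp; IV-3 is unaffected so carries P and received p from III-1 (pp), so IV-3 is Pp.
Every other individual is either homozygous by phenotype or has at least one consistent homozygous assignment, so the count is 6.

6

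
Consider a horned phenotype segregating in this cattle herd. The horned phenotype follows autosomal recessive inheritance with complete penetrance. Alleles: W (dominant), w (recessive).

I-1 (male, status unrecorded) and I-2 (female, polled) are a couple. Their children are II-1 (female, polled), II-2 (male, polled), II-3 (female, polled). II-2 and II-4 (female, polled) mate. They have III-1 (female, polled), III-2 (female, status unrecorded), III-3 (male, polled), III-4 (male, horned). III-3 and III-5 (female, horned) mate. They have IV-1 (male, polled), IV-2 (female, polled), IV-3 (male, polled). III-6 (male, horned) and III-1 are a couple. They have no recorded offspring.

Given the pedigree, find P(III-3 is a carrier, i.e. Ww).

II-2 is polled so carries W and passed w to III-4 (ww), so II-2 is Ww.
II-4 is polled so carries W and passed w to III-4 (ww), so II-4 is Ww.
Their cross gives offspring ratios 1/4 WW : 1/2 Ww : 1/4 ww. Conditioning on III-3 being polled, P(Ww) = 1/2 / 3/4 = 2/3 before taking III-3's own offspring into account.
III-5 is horned, so III-5 is ww.
Now use III-3's offspring. Probability of each recorded status — polled son IV-1: 1/2 if III-3 is Ww, 1 if WW; polled daughter IV-2: 1/2 if III-3 is Ww, 1 if WW; polled son IV-3: 1/2 if III-3 is Ww, 1 if WW.
Bayes: P(Ww) = 2/3·1/8 / (2/3·1/8 + 1/3·1) = 1/5.

1/5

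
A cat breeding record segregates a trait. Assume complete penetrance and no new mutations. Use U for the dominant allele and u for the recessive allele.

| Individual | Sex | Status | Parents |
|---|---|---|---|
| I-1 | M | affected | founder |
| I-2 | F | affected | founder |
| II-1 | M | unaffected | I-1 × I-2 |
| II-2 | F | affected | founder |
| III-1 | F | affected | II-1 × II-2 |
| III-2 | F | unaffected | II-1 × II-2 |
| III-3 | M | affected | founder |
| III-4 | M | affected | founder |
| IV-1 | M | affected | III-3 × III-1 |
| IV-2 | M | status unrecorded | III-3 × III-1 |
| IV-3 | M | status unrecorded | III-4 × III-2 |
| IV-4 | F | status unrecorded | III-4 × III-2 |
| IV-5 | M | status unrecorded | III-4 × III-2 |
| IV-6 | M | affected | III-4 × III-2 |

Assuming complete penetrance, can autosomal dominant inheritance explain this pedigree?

A consistent assignment under autosomal dominant exists: I-1 Uu, I-2 Uu, II-1 uu, II-2 Uu, III-1 Uu, III-2 uu, III-3 UU, III-4 UU, IV-1 UU, IV-2 UU, IV-3 Uu, IV-4 Uu, IV-5 Uu, IV-6 Uu.
In this assignment every recorded phenotype matches its genotype and every non-founder's genotype is obtainable from its parents' genotypes, so the pedigree is consistent.

Yes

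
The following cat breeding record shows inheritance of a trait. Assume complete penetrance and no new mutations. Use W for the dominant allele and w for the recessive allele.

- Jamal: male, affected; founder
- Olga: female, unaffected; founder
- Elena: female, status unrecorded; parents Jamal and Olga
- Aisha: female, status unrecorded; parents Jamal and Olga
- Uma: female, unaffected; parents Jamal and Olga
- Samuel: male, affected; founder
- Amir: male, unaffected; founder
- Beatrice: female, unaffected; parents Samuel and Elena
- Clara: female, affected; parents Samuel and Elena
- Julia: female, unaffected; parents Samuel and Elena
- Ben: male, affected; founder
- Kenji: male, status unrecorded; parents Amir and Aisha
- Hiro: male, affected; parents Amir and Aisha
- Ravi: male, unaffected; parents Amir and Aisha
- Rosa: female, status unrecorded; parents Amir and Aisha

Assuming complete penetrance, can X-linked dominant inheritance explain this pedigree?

Under X-linked dominant, Uma (unaffected, female) cannot arise from Jamal (affected) × Olga (unaffected).

No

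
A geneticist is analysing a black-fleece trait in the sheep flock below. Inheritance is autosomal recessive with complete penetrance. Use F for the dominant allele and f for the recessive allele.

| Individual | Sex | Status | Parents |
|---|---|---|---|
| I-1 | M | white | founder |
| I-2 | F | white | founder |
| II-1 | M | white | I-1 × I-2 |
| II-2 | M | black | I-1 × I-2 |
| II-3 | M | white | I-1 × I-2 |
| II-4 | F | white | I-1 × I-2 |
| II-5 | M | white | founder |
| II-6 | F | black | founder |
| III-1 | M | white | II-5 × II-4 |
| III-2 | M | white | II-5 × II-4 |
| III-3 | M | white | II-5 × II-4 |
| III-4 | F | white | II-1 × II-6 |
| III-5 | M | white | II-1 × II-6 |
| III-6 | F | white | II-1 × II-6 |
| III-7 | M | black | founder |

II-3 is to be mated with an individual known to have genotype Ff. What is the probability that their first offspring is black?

I-1 is white so carries F and passed f to II-2 (ff), so I-1 is Ff.
I-2 is white so carries F and passed f to II-2 (ff), so I-2 is Ff.
II-3 is a white offspring of I-1 (Ff) × I-2 (Ff), whose cross gives 1/4 FF : 1/2 Ff : 1/4 ff; conditioning on being white, II-3 is FF with probability 1/3, Ff with probability 2/3.
Summing over parental genotype combinations, P(offspring is black) = 2/3·1/4 = 1/6.

1/6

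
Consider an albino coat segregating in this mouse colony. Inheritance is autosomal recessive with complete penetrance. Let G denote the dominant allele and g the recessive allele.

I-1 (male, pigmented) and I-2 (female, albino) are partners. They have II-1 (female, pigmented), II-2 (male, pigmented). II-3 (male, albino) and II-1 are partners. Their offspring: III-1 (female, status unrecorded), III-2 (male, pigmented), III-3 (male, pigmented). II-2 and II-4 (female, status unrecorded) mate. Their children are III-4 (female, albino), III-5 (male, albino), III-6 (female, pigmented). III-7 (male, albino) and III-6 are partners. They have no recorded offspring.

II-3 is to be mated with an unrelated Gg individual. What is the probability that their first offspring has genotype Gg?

II-3 is albino, so II-3 is gg.
The cross gives 1/2 Gg : 1/2 gg, so P(offspring has genotype Gg) = 1/2.

1/2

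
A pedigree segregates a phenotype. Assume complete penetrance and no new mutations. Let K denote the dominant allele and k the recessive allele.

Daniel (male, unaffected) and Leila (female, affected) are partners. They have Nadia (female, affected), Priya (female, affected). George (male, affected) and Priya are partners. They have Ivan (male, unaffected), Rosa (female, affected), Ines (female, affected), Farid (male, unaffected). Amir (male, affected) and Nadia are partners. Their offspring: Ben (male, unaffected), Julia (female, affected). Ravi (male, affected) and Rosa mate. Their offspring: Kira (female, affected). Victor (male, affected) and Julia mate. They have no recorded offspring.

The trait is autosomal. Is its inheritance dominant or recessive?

dominant

George and Priya are both affected yet have an unaffected child Ivan. Under a recessive model two affected parents are homozygous and every child would be affected, so the trait cannot be recessive.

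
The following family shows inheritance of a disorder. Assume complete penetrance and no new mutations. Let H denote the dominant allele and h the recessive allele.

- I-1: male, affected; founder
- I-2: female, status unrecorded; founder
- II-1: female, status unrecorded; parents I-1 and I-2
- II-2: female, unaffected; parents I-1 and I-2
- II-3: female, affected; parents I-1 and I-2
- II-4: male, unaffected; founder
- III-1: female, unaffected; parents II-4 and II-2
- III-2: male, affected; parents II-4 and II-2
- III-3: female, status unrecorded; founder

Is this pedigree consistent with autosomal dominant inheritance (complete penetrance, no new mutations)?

Under autosomal dominant, III-2 (affected, male) cannot arise from II-4 (unaffected) × II-2 (unaffected).

No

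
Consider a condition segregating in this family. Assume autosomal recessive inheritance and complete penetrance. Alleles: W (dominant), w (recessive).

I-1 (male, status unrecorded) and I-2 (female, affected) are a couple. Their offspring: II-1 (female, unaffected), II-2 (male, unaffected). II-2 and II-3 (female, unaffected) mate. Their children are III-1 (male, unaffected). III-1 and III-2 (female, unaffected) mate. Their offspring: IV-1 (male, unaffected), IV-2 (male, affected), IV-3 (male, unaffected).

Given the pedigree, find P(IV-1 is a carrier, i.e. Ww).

2/3

III-1 is unaffected so carries W and passed w to IV-2 (ww), so III-1 is Ww.
III-2 is unaffected so carries W and passed w to IV-2 (ww), so III-2 is Ww.
Their cross gives offspring ratios 1/4 WW : 1/2 Ww : 1/4 ww. Conditioning on IV-1 being unaffected, P(Ww) = 1/2 / 3/4 = 2/3.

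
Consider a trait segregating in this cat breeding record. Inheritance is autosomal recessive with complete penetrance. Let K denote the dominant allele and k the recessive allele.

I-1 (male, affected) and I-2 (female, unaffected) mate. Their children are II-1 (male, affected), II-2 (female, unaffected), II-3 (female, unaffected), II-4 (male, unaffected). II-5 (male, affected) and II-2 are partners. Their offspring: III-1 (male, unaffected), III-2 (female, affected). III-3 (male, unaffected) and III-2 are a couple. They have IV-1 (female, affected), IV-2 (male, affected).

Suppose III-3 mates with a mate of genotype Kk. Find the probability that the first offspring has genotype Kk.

1/2

III-3 is unaffected so carries K and passed k to IV-1 (kk), so III-3 is Kk.
The cross gives 1/4 KK : 1/2 Kk : 1/4 kk, so P(offspring has genotype Kk) = 1/2.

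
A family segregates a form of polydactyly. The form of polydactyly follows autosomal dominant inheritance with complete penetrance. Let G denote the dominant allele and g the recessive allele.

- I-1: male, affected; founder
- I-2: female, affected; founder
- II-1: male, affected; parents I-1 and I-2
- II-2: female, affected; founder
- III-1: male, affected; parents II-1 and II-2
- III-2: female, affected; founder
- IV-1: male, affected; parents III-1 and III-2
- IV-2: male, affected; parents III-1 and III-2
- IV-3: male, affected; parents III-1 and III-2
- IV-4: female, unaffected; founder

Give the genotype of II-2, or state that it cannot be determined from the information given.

II-2's phenotype allows GG or Gg, and no parent or child forces a single allele at both positions; consistent genotype assignments exist with II-2 as GG or Gg.

cannot be determined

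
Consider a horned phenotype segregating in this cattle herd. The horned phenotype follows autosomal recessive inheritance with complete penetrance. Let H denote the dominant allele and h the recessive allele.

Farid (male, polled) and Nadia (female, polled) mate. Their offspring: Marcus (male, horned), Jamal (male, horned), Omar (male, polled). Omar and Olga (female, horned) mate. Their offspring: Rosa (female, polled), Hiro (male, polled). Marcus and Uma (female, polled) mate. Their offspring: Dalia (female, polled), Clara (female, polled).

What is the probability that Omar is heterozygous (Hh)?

Farid is polled so carries H and passed h to Marcus (hh), so Farid is Hh.
Nadia is polled so carries H and passed h to Marcus (hh), so Nadia is Hh.
Their cross gives offspring ratios 1/4 HH : 1/2 Hh : 1/4 hh. Conditioning on Omar being polled, P(Hh) = 1/2 / 3/4 = 2/3 before taking Omar's own offspring into account.
Olga is horned, so Olga is hh.
Now use Omar's offspring. Probability of each recorded status — polled daughter Rosa: 1/2 if Omar is Hh, 1 if HH; polled son Hiro: 1/2 if Omar is Hh, 1 if HH.
Bayes: P(Hh) = 2/3·1/4 / (2/3·1/4 + 1/3·1) = 1/3.

1/3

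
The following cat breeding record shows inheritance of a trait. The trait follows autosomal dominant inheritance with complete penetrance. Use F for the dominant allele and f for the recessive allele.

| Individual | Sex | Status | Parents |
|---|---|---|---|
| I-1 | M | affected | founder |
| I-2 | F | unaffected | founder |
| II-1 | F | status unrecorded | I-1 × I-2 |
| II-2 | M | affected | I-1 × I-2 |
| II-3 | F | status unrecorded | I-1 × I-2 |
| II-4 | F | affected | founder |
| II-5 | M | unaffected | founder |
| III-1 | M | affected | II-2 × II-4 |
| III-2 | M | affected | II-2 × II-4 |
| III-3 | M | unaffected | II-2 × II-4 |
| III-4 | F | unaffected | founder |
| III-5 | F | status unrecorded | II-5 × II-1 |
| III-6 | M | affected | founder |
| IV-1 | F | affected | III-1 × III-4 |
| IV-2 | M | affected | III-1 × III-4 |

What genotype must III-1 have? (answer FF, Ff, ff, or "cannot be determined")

III-1's phenotype allows FF or Ff, and no parent or child forces a single allele at both positions; consistent genotype assignments exist with III-1 as FF or Ff.

cannot be determined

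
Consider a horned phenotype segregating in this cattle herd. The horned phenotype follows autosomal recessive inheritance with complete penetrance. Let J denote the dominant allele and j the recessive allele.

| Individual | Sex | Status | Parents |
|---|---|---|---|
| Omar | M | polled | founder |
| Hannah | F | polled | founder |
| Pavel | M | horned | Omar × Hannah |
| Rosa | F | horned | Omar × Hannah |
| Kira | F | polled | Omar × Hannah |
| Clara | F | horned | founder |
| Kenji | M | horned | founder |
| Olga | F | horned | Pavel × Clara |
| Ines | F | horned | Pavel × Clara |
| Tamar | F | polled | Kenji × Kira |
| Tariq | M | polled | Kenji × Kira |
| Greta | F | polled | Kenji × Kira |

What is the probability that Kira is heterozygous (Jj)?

1/5

Omar is polled so carries J and passed j to Pavel (jj), so Omar is Jj.
Hannah is polled so carries J and passed j to Pavel (jj), so Hannah is Jj.
Their cross gives offspring ratios 1/4 JJ : 1/2 Jj : 1/4 jj. Conditioning on Kira being polled, P(Jj) = 1/2 / 3/4 = 2/3 before taking Kira's own offspring into account.
Kenji is horned, so Kenji is jj.
Now use Kira's offspring. Probability of each recorded status — polled daughter Tamar: 1/2 if Kira is Jj, 1 if JJ; polled son Tariq: 1/2 if Kira is Jj, 1 if JJ; polled daughter Greta: 1/2 if Kira is Jj, 1 if JJ.
Bayes: P(Jj) = 2/3·1/8 / (2/3·1/8 + 1/3·1) = 1/5.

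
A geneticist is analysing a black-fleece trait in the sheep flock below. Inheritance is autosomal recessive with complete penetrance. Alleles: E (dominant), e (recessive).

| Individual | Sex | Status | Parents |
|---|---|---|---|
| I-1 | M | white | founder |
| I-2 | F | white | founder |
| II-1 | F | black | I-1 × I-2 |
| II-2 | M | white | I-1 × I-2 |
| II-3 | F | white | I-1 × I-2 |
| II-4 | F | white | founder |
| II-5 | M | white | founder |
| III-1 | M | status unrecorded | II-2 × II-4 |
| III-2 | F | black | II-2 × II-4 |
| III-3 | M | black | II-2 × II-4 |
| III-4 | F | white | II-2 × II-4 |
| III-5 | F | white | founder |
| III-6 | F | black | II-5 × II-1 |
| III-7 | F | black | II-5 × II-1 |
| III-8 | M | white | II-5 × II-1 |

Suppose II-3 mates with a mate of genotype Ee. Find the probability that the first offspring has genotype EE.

1/3

I-1 is white so carries E and passed e to II-1 (ee), so I-1 is Ee.
I-2 is white so carries E and passed e to II-1 (ee), so I-2 is Ee.
II-3 is a white offspring of I-1 (Ee) × I-2 (Ee), whose cross gives 1/4 EE : 1/2 Ee : 1/4 ee; conditioning on being white, II-3 is EE with probability 1/3, Ee with probability 2/3.
Summing over parental genotype combinations, P(offspring has genotype EE) = 1/3·1/2 + 2/3·1/4 = 1/3.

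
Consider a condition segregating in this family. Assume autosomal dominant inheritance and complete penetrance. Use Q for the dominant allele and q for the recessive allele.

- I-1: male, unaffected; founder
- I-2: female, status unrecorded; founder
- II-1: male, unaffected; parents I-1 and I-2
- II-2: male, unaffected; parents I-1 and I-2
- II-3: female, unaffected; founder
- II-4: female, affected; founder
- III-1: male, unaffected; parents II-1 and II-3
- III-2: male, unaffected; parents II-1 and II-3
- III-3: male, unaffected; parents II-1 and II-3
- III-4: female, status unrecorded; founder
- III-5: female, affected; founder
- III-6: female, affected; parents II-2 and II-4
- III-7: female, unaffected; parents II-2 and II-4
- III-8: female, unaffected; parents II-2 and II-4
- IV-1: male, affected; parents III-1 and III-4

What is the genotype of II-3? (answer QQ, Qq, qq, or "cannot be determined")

qq

II-3 is unaffected, so II-3 is qq.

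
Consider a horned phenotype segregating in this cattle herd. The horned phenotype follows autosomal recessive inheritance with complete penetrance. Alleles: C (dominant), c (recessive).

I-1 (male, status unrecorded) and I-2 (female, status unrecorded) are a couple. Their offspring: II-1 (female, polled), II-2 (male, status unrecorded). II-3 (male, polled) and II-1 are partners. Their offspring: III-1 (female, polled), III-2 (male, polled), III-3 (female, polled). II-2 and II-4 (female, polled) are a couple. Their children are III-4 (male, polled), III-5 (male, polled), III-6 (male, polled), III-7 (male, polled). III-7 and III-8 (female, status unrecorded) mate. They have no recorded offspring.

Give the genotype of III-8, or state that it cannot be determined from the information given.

III-8's phenotype is unrecorded, and no parent or child forces a single allele at both positions; consistent genotype assignments exist with III-8 as CC or Cc or cc.

cannot be determined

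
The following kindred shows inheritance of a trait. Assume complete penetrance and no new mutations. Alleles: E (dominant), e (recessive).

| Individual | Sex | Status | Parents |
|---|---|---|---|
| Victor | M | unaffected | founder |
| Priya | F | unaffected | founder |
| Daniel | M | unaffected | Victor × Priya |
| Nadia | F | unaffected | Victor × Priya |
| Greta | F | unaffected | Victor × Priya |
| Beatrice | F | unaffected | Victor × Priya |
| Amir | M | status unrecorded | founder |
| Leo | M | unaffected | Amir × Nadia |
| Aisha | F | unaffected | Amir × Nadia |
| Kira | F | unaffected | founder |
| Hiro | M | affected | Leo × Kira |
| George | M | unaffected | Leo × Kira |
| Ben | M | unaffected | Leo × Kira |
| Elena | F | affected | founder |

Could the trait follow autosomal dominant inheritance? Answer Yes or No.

No

Under autosomal dominant, Hiro (affected, male) cannot arise from Leo (unaffected) × Kira (unaffected).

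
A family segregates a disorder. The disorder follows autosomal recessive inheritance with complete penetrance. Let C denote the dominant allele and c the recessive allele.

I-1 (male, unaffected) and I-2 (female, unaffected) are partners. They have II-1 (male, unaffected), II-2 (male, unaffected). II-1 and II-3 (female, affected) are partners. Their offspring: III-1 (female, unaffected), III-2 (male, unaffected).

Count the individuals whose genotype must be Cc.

Obligate heterozygotes: III-1 is unaffected so carries C and received c from II-3 (cc), so III-1 is Cc; III-2 is unaffected so carries C and received c from II-3 (cc), so III-2 is Cc.
Every other individual is either homozygous by phenotype or has at least one consistent homozygous assignment, so the count is 2.

2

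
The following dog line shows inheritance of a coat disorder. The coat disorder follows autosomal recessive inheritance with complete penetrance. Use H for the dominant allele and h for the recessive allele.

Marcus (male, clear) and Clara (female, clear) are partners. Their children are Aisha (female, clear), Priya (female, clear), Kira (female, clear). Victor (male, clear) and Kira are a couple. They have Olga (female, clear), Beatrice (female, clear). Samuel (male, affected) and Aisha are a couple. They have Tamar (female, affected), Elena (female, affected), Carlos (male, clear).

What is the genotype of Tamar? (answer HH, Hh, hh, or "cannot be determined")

hh

Tamar is affected, so Tamar is hh.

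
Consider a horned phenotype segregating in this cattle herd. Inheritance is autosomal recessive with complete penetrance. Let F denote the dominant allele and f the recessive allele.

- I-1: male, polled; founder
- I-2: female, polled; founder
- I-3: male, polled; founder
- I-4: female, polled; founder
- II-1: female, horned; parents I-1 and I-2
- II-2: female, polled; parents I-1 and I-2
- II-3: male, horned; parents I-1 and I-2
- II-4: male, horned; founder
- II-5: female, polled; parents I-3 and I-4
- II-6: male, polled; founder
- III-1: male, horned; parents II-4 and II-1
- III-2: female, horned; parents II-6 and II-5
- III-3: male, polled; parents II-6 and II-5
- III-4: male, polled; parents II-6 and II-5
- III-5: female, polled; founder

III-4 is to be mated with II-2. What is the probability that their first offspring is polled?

8/9

II-6 is polled so carries F and passed f to III-2 (ff), so II-6 is Ff.
II-5 is polled so carries F and passed f to III-2 (ff), so II-5 is Ff.
III-4 is a polled offspring of II-6 (Ff) × II-5 (Ff), whose cross gives 1/4 FF : 1/2 Ff : 1/4 ff; conditioning on being polled, III-4 is FF with probability 1/3, Ff with probability 2/3.
I-1 is polled so carries F and passed f to II-1 (ff), so I-1 is Ff.
I-2 is polled so carries F and passed f to II-1 (ff), so I-2 is Ff.
II-2 is a polled offspring of I-1 (Ff) × I-2 (Ff), whose cross gives 1/4 FF : 1/2 Ff : 1/4 ff; conditioning on being polled, II-2 is FF with probability 1/3, Ff with probability 2/3.
Summing over parental genotype combinations, P(offspring is polled) = 1/9·1 + 2/9·1 + 2/9·1 + 4/9·3/4 = 8/9.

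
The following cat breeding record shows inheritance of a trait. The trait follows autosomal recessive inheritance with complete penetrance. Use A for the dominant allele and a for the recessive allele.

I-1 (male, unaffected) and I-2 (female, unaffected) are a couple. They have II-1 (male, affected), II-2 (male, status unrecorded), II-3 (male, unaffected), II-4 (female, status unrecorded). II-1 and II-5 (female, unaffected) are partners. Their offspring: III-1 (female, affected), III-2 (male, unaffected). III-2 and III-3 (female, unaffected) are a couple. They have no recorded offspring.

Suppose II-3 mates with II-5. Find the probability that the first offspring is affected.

I-1 is unaffected so carries A and passed a to II-1 (aa), so I-1 is Aa.
I-2 is unaffected so carries A and passed a to II-1 (aa), so I-2 is Aa.
II-3 is an unaffected offspring of I-1 (Aa) × I-2 (Aa), whose cross gives 1/4 AA : 1/2 Aa : 1/4 aa; conditioning on being unaffected, II-3 is AA with probability 1/3, Aa with probability 2/3.
II-5 is unaffected so carries A and passed a to III-1 (aa), so II-5 is Aa.
Summing over parental genotype combinations, P(offspring is affected) = 2/3·1/4 = 1/6.

1/6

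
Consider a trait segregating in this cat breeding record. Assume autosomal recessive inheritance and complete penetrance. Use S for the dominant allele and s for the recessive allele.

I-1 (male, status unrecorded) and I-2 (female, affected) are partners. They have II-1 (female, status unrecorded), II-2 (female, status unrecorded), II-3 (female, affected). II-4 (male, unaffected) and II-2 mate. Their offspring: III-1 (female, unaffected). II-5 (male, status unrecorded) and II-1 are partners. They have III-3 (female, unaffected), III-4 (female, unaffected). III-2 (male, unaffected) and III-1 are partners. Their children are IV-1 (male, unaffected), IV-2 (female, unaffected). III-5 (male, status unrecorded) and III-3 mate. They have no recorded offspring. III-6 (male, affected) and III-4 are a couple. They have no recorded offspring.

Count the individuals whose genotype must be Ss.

No individual's genotype is forced to Ss by the pedigree, so the count is 0.

0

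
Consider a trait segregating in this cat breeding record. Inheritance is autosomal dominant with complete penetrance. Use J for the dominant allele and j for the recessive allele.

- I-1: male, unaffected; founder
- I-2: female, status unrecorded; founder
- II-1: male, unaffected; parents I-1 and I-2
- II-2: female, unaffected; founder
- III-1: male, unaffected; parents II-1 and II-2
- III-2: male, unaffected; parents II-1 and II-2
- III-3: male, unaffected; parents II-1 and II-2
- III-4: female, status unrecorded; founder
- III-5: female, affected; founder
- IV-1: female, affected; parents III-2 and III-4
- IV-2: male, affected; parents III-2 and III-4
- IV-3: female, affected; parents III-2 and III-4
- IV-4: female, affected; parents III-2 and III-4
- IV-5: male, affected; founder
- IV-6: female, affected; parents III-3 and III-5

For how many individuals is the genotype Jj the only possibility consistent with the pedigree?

5

Obligate heterozygotes: IV-1 is affected so carries J and received j from III-2 (jj), so IV-1 is Jj; IV-2 is affected so carries J and received j from III-2 (jj), so IV-2 is Jj; IV-3 is affected so carries J and received j from III-2 (jj), so IV-3 is Jj; IV-4 is affected so carries J and received j from III-2 (jj), so IV-4 is Jj; IV-6 is affected so carries J and received j from III-3 (jj), so IV-6 is Jj.
Every other individual is either homozygous by phenotype or has at least one consistent homozygous assignment, so the count is 5.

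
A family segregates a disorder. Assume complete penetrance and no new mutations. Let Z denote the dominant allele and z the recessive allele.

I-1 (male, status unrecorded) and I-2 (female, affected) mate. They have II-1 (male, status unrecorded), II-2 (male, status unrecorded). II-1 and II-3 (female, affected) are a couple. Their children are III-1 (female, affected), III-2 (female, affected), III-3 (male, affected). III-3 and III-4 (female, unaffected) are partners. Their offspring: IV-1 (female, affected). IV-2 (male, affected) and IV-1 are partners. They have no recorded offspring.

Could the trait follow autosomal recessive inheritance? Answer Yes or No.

Yes

A consistent assignment under autosomal recessive exists: I-1 ZZ, I-2 zz, II-1 Zz, II-2 Zz, II-3 zz, III-1 zz, III-2 zz, III-3 zz, III-4 Zz, IV-1 zz, IV-2 zz.
In this assignment every recorded phenotype matches its genotype and every non-founder's genotype is obtainable from its parents' genotypes, so the pedigree is consistent.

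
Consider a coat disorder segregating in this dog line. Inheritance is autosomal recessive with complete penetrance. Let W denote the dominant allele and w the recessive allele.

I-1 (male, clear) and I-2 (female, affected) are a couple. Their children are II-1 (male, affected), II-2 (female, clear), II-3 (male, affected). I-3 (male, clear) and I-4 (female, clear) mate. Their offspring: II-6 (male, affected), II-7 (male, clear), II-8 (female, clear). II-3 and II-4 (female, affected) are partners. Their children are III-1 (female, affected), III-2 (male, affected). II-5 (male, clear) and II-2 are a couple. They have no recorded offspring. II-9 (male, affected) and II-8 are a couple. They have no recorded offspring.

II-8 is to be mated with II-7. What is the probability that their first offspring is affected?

1/9

I-3 is clear so carries W and passed w to II-6 (ww), so I-3 is Ww.
I-4 is clear so carries W and passed w to II-6 (ww), so I-4 is Ww.
II-8 is a clear offspring of I-3 (Ww) × I-4 (Ww), whose cross gives 1/4 WW : 1/2 Ww : 1/4 ww; conditioning on being clear, II-8 is WW with probability 1/3, Ww with probability 2/3.
II-7 is a clear offspring of I-3 (Ww) × I-4 (Ww), whose cross gives 1/4 WW : 1/2 Ww : 1/4 ww; conditioning on being clear, II-7 is WW with probability 1/3, Ww with probability 2/3.
Summing over parental genotype combinations, P(offspring is affected) = 4/9·1/4 = 1/9.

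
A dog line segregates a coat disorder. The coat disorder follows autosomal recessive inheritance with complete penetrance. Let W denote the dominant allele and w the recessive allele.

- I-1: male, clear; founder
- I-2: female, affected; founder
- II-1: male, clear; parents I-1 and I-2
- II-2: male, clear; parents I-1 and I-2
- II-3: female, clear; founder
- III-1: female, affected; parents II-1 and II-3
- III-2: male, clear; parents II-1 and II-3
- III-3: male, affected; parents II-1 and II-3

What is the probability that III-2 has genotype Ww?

II-1 is clear so carries W and received w from I-2 (ww), so II-1 is Ww.
II-3 is clear so carries W and passed w to III-1 (ww), so II-3 is Ww.
Their cross gives offspring ratios 1/4 WW : 1/2 Ww : 1/4 ww. Conditioning on III-2 being clear, P(Ww) = 1/2 / 3/4 = 2/3.

2/3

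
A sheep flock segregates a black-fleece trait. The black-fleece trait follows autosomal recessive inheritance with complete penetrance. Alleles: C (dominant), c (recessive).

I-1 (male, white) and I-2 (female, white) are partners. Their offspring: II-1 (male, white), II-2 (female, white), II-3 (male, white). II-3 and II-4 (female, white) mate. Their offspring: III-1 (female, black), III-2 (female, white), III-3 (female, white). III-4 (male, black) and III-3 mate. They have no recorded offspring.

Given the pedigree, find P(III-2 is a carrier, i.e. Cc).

II-3 is white so carries C and passed c to III-1 (cc), so II-3 is Cc.
II-4 is white so carries C and passed c to III-1 (cc), so II-4 is Cc.
Their cross gives offspring ratios 1/4 CC : 1/2 Cc : 1/4 cc. Conditioning on III-2 being white, P(Cc) = 1/2 / 3/4 = 2/3.

2/3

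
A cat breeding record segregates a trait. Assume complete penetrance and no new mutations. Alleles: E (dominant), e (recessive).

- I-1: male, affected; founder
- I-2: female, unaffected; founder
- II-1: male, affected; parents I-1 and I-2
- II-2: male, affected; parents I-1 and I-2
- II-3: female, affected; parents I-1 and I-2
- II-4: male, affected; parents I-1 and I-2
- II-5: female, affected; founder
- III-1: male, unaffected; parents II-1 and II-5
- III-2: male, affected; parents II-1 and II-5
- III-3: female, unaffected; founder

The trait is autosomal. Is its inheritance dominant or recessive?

II-1 and II-5 are both affected yet have an unaffected child III-1. Under a recessive model two affected parents are homozygous and every child would be affected, so the trait cannot be recessive.

dominant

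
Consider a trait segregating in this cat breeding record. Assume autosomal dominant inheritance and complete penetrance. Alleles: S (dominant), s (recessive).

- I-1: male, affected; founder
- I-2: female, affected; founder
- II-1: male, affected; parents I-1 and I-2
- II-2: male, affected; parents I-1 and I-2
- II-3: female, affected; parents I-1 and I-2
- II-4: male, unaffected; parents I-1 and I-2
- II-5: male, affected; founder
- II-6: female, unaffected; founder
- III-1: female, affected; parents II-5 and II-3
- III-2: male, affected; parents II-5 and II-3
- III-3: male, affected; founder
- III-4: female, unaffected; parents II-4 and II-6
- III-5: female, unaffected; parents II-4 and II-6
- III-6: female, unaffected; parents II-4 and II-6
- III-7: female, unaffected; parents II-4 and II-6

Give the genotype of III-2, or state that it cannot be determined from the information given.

cannot be determined

III-2's phenotype allows SS or Ss, and no parent or child forces a single allele at both positions; consistent genotype assignments exist with III-2 as SS or Ss.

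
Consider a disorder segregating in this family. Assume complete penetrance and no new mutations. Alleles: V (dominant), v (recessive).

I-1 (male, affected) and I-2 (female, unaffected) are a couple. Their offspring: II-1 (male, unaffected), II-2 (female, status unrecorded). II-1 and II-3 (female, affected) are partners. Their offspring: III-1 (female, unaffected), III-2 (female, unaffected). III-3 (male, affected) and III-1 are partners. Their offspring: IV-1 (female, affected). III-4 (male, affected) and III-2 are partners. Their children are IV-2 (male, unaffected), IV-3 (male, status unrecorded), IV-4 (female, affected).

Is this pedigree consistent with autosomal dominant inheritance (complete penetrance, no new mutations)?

A consistent assignment under autosomal dominant exists: I-1 Vv, I-2 vv, II-1 vv, II-2 Vv, II-3 Vv, III-1 vv, III-2 vv, III-3 VV, III-4 Vv, IV-1 Vv, IV-2 vv, IV-3 Vv, IV-4 Vv.
In this assignment every recorded phenotype matches its genotype and every non-founder's genotype is obtainable from its parents' genotypes, so the pedigree is consistent.

Yes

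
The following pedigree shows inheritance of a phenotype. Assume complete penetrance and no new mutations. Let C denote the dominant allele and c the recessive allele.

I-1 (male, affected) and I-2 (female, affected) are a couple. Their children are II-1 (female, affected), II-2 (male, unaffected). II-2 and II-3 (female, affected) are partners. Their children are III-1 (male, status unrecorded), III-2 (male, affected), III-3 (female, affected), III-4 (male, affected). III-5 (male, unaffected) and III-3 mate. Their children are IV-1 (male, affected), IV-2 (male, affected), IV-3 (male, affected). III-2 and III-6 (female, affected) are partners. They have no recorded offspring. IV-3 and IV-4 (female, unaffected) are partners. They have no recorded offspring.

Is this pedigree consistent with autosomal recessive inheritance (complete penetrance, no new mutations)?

No

Under autosomal recessive, II-2 (unaffected, male) cannot arise from I-1 (affected) × I-2 (affected).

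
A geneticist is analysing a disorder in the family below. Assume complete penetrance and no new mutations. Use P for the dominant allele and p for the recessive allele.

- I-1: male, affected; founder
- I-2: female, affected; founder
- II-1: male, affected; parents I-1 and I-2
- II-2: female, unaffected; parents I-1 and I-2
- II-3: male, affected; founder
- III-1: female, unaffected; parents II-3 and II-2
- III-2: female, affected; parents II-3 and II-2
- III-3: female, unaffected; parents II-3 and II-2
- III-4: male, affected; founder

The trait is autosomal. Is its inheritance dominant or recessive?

I-1 and I-2 are both affected yet have an unaffected child II-2. Under a recessive model two affected parents are homozygous and every child would be affected, so the trait cannot be recessive.

dominant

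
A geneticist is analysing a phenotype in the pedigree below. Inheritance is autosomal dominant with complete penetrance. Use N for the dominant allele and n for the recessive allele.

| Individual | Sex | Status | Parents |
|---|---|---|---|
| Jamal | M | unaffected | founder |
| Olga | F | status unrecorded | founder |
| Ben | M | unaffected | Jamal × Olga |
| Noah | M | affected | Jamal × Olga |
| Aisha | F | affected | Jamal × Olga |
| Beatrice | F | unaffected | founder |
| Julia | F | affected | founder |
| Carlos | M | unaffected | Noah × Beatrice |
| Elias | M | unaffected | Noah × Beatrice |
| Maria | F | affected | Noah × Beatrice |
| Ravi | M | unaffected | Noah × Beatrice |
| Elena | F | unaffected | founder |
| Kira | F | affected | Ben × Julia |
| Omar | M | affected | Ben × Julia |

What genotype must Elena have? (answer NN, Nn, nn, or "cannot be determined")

Elena is unaffected, so Elena is nn.

nn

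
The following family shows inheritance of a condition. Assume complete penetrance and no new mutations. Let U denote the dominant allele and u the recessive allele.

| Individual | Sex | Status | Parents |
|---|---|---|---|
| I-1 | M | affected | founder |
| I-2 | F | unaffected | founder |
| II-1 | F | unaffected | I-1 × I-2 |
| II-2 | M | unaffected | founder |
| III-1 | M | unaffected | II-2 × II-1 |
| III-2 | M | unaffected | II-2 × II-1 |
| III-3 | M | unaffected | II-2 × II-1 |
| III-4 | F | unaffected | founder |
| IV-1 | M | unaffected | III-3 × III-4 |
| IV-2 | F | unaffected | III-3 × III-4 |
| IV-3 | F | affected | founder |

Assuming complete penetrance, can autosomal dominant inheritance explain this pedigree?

Yes

A consistent assignment under autosomal dominant exists: I-1 Uu, I-2 uu, II-1 uu, II-2 uu, III-1 uu, III-2 uu, III-3 uu, III-4 uu, IV-1 uu, IV-2 uu, IV-3 UU.
In this assignment every recorded phenotype matches its genotype and every non-founder's genotype is obtainable from its parents' genotypes, so the pedigree is consistent.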